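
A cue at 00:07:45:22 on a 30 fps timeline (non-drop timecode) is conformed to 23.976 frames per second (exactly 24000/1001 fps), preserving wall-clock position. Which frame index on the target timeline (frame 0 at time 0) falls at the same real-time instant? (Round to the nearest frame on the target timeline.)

Source frame index: (0×3600 + 7×60 + 45) × 30 + 22 = 13972.
Real time: 13972 / (30) = 6986/15 s.
Target frame: (6986/15) × (24000/1001) = 1596800/143 ≈ 11166.434 → 11166.

frame 11166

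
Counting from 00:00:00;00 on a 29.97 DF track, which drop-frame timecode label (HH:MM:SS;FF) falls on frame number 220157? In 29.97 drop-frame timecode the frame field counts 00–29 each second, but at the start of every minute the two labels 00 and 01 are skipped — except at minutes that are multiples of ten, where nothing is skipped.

Each 10-minute DF block holds 10 × 60 × 30 − 9 × 2 = 17982 frames. 220157 ÷ 17982 → 12 full blocks, remainder 4373.
Within the partial block the first minute is 1800 frames and each further minute 1798, so 2 further minute boundaries passed. Total skipped labels = 18 × 12 + 2 × 2 = 220.
Non-drop label index = 220157 + 220 = 220377; at 30 labels/s that is 02:02:25:27, i.e. DF 02:02:25;27.

02:02:25;27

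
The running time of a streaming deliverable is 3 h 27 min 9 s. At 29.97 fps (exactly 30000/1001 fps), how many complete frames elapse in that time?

3 h 27 min 9 s = 12429 s.
Frames = 12429 × 30000/1001 = 372870000/1001 ≈ 372497.5025.
Complete frames: 372497.

372497 frames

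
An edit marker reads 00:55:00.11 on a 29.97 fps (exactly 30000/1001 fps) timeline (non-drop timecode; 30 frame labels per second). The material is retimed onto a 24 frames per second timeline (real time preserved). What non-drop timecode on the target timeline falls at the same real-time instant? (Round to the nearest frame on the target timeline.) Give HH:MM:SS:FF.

00:55:03:16

Source frame index: (0×3600 + 55×60 + 0) × 30 + 11 = 99011.
Real time: 99011 / (30000/1001) = 99110011/30000 s.
Target frame: (99110011/30000) × (24) = 99110011/1250 ≈ 79288.009 → 79288.
At 24 labels/s: frame 79288 → 00:55:03:16.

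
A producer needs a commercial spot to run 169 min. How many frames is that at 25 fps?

253500 frames

169 min = 10140 s.
Frames = 10140 × 25 = 253500.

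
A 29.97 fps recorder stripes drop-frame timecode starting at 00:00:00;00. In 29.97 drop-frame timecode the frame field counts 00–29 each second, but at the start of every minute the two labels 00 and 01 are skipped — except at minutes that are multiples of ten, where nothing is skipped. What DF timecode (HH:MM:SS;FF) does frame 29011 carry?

00:16:08;01

Ten DF minutes hold 17982 frames, so frame 29011 lies in block 1 (frames 17982–35963) with 11029 frames into that block.
The block's first minute is 1800 frames and the rest 1798 each; 11029 frames reaches minute 6, so 1 × 18 + 6 × 2 = 30 labels have been skipped so far.
Adding those back, label number 29011 + 30 = 29041 at 30 labels/s is 968 s + 1 f = 0 h 16 min 8 s frame 1, i.e. 00:16:08;01.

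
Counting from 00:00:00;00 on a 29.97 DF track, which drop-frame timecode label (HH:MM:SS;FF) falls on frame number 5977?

Each 10-minute DF block holds 10 × 60 × 30 − 9 × 2 = 17982 frames. 5977 ÷ 17982 → 0 full blocks, remainder 5977.
Within the partial block the first minute is 1800 frames and each further minute 1798, so 3 further minute boundaries passed. Total skipped labels = 18 × 0 + 2 × 3 = 6.
Non-drop label index = 5977 + 6 = 5983; at 30 labels/s that is 00:03:19:13, i.e. DF 00:03:19;13.

00:03:19;13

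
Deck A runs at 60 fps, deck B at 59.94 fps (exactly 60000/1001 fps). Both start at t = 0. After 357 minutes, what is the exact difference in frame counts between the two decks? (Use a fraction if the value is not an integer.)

357 min = 21420 s.
A emits 60 × 21420 = 1285200 frames; B emits 60000/1001 × 21420 = 183600000/143.
Difference = 183600/143 frames (≈ 1283.9161); B is behind A.

183600/143 frames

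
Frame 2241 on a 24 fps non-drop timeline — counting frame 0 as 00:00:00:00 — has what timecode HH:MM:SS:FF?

2241 ÷ 24 = 93 full seconds, remainder 9 frames.
93 s = 0 h 1 min 33 s.
Timecode: 00:01:33:09.

00:01:33:09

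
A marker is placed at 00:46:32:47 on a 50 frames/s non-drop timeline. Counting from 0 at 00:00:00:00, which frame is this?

frame 139647

Total seconds to the label: (0 × 3600 + 46 × 60 + 32) = 2792.
Frame index = 2792 × 50 + 47 = 139647.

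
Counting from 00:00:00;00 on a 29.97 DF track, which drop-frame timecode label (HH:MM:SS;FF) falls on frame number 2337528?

Ten DF minutes hold 17982 frames, so frame 2337528 lies in block 129 (frames 2319678–2337659) with 17850 frames into that block.
The block's first minute is 1800 frames and the rest 1798 each; 17850 frames reaches minute 9, so 129 × 18 + 9 × 2 = 2340 labels have been skipped so far.
Adding those back, label number 2337528 + 2340 = 2339868 at 30 labels/s is 77995 s + 18 f = 21 h 39 min 55 s frame 18, i.e. 21:39:55;18.

21:39:55;18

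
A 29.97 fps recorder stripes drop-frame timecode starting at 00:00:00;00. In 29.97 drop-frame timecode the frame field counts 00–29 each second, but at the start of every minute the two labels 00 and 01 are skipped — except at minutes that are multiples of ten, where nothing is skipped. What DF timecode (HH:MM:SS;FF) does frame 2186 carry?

00:01:12;28

Each 10-minute DF block holds 10 × 60 × 30 − 9 × 2 = 17982 frames. 2186 ÷ 17982 → 0 full blocks, remainder 2186.
Within the partial block the first minute is 1800 frames and each further minute 1798, so 1 further minute boundary passed. Total skipped labels = 18 × 0 + 2 × 1 = 2.
Non-drop label index = 2186 + 2 = 2188; at 30 labels/s that is 00:01:12:28, i.e. DF 00:01:12;28.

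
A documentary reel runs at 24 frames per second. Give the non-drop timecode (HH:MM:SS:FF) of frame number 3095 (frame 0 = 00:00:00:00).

00:02:08:23

3095 ÷ 24 = 128 full seconds, remainder 23 frames.
128 s = 0 h 2 min 8 s.
Timecode: 00:02:08:23.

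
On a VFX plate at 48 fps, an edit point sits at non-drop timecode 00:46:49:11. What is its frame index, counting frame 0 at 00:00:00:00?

Total seconds to the label: (0 × 3600 + 46 × 60 + 49) = 2809.
Frame index = 2809 × 48 + 11 = 134843.

134843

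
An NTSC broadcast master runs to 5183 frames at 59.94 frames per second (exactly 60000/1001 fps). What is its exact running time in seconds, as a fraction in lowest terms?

5188183/60000 seconds

Running time = 5183 ÷ (60000/1001) = 5183 × 1001/60000 = 5188183/60000 s.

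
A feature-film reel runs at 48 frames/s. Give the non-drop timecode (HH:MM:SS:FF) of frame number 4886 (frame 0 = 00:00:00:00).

00:01:41:38

4886 ÷ 48 = 101 full seconds, remainder 38 frames.
101 s = 0 h 1 min 41 s.
Timecode: 00:01:41:38.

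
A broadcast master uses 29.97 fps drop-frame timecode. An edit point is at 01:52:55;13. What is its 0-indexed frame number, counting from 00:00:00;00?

203061

Complete 10-minute blocks: 11, each 17982 frames → 197802.
Remaining 2 whole minutes in the current block: 1800 + 1 × 1798 = 3598 frames.
Within the current minute: 55 × 30 + 13 − 2 = 1661 (labels ;00/;01 skipped at this minute). Total = 197802 + 3598 + 1661 = 203061.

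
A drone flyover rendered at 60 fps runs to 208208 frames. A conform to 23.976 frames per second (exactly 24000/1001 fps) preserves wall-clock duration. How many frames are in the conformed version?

Target frames = source frames × (target rate / source rate) = 208208 × (24000/1001)/(60) = 208208 × 400/1001 = 83200.

83200 frames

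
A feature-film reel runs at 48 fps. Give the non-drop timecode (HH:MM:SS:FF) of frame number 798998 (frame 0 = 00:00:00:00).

798998 ÷ 48 = 16645 full seconds, remainder 38 frames.
16645 s = 4 h 37 min 25 s.
Timecode: 04:37:25:38.

04:37:25:38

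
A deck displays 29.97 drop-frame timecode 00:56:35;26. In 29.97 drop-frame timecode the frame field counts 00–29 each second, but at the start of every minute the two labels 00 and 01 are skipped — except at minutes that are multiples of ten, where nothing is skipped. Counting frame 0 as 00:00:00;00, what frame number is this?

As if non-drop at 30 labels/s: (0 × 3600 + 56 × 60 + 35) × 30 + 26 = 101876.
Minute boundaries passed: 56; those not divisible by 10: 56 − 5 = 51; dropped labels = 2 × 51 = 102.
Actual frame index = 101876 − 102 = 101774.

101774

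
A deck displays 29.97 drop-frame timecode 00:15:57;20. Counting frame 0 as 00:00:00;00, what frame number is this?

As if non-drop at 30 labels/s: (0 × 3600 + 15 × 60 + 57) × 30 + 20 = 28730.
Minute boundaries passed: 15; those not divisible by 10: 15 − 1 = 14; dropped labels = 2 × 14 = 28.
Actual frame index = 28730 − 28 = 28702.

28702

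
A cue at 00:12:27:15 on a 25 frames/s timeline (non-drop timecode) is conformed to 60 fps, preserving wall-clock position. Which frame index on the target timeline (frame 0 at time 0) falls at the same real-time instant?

frame 44856

Source frame index: (0×3600 + 12×60 + 27) × 25 + 15 = 18690.
Real time: 18690 / (25) = 3738/5 s.
Target frame: (3738/5) × (60) = 44856.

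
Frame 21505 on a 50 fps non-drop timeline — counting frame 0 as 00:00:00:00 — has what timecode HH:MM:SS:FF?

21505 ÷ 50 = 430 full seconds, remainder 5 frames.
430 s = 0 h 7 min 10 s.
Timecode: 00:07:10:05.

00:07:10:05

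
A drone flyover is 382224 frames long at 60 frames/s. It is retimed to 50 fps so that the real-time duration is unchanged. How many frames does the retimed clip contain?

318520 frames

Target frames = source frames × (target rate / source rate) = 382224 × (50)/(60) = 382224 × 5/6 = 318520.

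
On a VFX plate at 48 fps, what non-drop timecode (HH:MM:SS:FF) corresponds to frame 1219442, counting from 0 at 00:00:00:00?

07:03:25:02

1219442 ÷ 48 = 25405 full seconds, remainder 2 frames.
25405 s = 7 h 3 min 25 s.
Timecode: 07:03:25:02.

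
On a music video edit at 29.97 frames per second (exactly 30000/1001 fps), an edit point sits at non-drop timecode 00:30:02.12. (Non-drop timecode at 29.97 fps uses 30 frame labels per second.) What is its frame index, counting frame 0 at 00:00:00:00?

Total seconds to the label: (0 × 3600 + 30 × 60 + 2) = 1802.
Frame index = 1802 × 30 + 12 = 54072.

frame 54072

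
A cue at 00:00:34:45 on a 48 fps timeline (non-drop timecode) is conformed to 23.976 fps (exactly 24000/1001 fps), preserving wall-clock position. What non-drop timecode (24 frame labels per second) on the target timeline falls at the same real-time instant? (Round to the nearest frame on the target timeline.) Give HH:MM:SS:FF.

Source frame index: (0×3600 + 0×60 + 34) × 48 + 45 = 1677.
Real time: 1677 / (48) = 559/16 s.
Target frame: (559/16) × (24000/1001) = 64500/77 ≈ 837.662 → 838.
At 24 labels/s: frame 838 → 00:00:34:22.

00:00:34:22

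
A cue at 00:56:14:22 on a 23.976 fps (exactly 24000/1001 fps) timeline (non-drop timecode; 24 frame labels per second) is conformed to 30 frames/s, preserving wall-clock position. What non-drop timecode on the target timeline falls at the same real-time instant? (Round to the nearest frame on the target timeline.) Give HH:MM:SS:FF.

Source frame index: (0×3600 + 56×60 + 14) × 24 + 22 = 80998.
Real time: 80998 / (24000/1001) = 40539499/12000 s.
Target frame: (40539499/12000) × (30) = 40539499/400 ≈ 101348.747 → 101349.
At 30 labels/s: frame 101349 → 00:56:18:09.

00:56:18:09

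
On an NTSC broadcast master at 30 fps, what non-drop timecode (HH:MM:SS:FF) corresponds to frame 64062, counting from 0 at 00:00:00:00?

64062 ÷ 30 = 2135 full seconds, remainder 12 frames.
2135 s = 0 h 35 min 35 s.
Timecode: 00:35:35:12.

00:35:35:12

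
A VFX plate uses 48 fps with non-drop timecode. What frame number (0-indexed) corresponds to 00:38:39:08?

Total seconds to the label: (0 × 3600 + 38 × 60 + 39) = 2319.
Frame index = 2319 × 48 + 8 = 111320.

111320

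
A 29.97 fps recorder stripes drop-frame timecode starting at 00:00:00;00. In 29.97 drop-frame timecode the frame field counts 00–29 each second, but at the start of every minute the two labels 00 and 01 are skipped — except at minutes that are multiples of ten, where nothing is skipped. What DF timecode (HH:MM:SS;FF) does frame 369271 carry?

Ten DF minutes hold 17982 frames, so frame 369271 lies in block 20 (frames 359640–377621) with 9631 frames into that block.
The block's first minute is 1800 frames and the rest 1798 each; 9631 frames reaches minute 5, so 20 × 18 + 5 × 2 = 370 labels have been skipped so far.
Adding those back, label number 369271 + 370 = 369641 at 30 labels/s is 12321 s + 11 f = 3 h 25 min 21 s frame 11, i.e. 03:25:21;11.

03:25:21;11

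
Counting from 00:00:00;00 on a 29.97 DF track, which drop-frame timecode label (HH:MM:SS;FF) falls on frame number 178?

Ten DF minutes hold 17982 frames, so frame 178 lies in block 0 (frames 0–17981) with 178 frames into that block.
The block's first minute is 1800 frames and the rest 1798 each; 178 frames reaches minute 0, so 0 × 18 + 0 × 2 = 0 labels have been skipped so far.
Adding those back, label number 178 + 0 = 178 at 30 labels/s is 5 s + 28 f = 0 h 0 min 5 s frame 28, i.e. 00:00:05;28.

00:00:05;28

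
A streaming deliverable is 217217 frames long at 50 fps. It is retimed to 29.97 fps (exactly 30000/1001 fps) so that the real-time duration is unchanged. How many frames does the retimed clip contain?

Target frames = source frames × (target rate / source rate) = 217217 × (30000/1001)/(50) = 217217 × 600/1001 = 130200.

130200 frames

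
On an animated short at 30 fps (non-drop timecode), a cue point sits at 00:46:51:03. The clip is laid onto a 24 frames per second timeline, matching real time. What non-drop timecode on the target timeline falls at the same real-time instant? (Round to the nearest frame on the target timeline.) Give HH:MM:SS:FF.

Source frame index: (0×3600 + 46×60 + 51) × 30 + 3 = 84333.
Real time: 84333 / (30) = 28111/10 s.
Target frame: (28111/10) × (24) = 337332/5 ≈ 67466.400 → 67466.
At 24 labels/s: frame 67466 → 00:46:51:02.

00:46:51:02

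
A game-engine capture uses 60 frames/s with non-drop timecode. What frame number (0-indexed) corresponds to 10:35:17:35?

Total seconds to the label: (10 × 3600 + 35 × 60 + 17) = 38117.
Frame index = 38117 × 60 + 35 = 2287055.

2287055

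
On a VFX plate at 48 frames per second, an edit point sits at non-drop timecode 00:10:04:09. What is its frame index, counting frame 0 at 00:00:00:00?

29001

Total seconds to the label: (0 × 3600 + 10 × 60 + 4) = 604.
Frame index = 604 × 48 + 9 = 29001.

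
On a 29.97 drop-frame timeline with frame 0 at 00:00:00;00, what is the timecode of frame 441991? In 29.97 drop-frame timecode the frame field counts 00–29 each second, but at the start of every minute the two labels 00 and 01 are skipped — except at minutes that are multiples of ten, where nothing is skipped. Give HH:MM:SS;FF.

Each 10-minute DF block holds 10 × 60 × 30 − 9 × 2 = 17982 frames. 441991 ÷ 17982 → 24 full blocks, remainder 10423.
Within the partial block the first minute is 1800 frames and each further minute 1798, so 5 further minute boundaries passed. Total skipped labels = 18 × 24 + 2 × 5 = 442.
Non-drop label index = 441991 + 442 = 442433; at 30 labels/s that is 04:05:47:23, i.e. DF 04:05:47;23.

04:05:47;23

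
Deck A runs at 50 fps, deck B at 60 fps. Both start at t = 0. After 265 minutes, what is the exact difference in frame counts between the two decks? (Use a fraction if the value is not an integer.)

159000 frames

265 min = 15900 s.
A emits 50 × 15900 = 795000 frames; B emits 60 × 15900 = 954000.
Difference = 159000 frames; B is ahead of A.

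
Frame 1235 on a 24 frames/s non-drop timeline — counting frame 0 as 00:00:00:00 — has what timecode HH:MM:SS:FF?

1235 ÷ 24 = 51 full seconds, remainder 11 frames.
51 s = 0 h 0 min 51 s.
Timecode: 00:00:51:11.

00:00:51:11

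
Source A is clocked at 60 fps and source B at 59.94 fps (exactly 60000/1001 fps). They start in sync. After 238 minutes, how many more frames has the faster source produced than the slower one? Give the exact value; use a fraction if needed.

238 min = 14280 s.
A emits 60 × 14280 = 856800 frames; B emits 60000/1001 × 14280 = 122400000/143.
Difference = 122400/143 frames (≈ 855.9441); B is behind A.

122400/143 frames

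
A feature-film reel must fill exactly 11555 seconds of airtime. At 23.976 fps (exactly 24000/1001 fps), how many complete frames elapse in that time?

Frames = 11555 × 24000/1001 = 277320000/1001 ≈ 277042.9570.
Complete frames: 277042.

277042 frames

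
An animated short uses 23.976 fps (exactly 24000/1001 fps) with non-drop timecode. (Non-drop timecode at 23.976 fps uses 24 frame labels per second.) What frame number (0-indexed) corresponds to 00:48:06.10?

frame 69274

Total seconds to the label: (0 × 3600 + 48 × 60 + 6) = 2886.
Frame index = 2886 × 24 + 10 = 69274.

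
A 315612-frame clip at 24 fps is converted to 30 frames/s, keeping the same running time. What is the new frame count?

394515 frames

Target frames = source frames × (target rate / source rate) = 315612 × (30)/(24) = 315612 × 5/4 = 394515.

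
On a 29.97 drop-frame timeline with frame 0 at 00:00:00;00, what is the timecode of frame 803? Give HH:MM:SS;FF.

Ten DF minutes hold 17982 frames, so frame 803 lies in block 0 (frames 0–17981) with 803 frames into that block.
The block's first minute is 1800 frames and the rest 1798 each; 803 frames reaches minute 0, so 0 × 18 + 0 × 2 = 0 labels have been skipped so far.
Adding those back, label number 803 + 0 = 803 at 30 labels/s is 26 s + 23 f = 0 h 0 min 26 s frame 23, i.e. 00:00:26;23.

00:00:26;23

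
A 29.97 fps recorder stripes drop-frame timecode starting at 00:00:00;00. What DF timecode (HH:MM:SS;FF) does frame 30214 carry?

00:16:48;04

Each 10-minute DF block holds 10 × 60 × 30 − 9 × 2 = 17982 frames. 30214 ÷ 17982 → 1 full block, remainder 12232.
Within the partial block the first minute is 1800 frames and each further minute 1798, so 6 further minute boundaries passed. Total skipped labels = 18 × 1 + 2 × 6 = 30.
Non-drop label index = 30214 + 30 = 30244; at 30 labels/s that is 00:16:48:04, i.e. DF 00:16:48;04.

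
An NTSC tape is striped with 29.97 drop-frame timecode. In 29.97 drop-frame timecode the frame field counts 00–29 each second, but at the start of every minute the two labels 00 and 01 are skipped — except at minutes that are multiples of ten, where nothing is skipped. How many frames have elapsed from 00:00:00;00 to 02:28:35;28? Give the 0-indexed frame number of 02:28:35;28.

267210

Complete 10-minute blocks: 14, each 17982 frames → 251748.
Remaining 8 whole minutes in the current block: 1800 + 7 × 1798 = 14386 frames.
Within the current minute: 35 × 30 + 28 − 2 = 1076 (labels ;00/;01 skipped at this minute). Total = 251748 + 14386 + 1076 = 267210.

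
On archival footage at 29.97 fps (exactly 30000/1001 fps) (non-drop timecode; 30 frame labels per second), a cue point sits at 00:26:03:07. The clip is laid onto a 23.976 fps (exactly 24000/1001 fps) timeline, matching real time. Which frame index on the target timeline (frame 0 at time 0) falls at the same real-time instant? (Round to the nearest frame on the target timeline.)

Source frame index: (0×3600 + 26×60 + 3) × 30 + 7 = 46897.
Real time: 46897 / (30000/1001) = 46943897/30000 s.
Target frame: (46943897/30000) × (24000/1001) = 187588/5 ≈ 37517.600 → 37518.

frame 37518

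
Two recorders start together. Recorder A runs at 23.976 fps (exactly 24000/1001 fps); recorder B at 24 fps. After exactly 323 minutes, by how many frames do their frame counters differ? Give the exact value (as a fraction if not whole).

323 min = 19380 s.
A emits 24000/1001 × 19380 = 465120000/1001 frames; B emits 24 × 19380 = 465120.
Difference = 465120/1001 frames (≈ 464.6553); B is ahead of A.

465120/1001 frames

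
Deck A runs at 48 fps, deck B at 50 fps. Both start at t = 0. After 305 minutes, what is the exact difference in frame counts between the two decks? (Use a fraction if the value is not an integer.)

36600 frames

305 min = 18300 s.
A emits 48 × 18300 = 878400 frames; B emits 50 × 18300 = 915000.
Difference = 36600 frames; B is ahead of A.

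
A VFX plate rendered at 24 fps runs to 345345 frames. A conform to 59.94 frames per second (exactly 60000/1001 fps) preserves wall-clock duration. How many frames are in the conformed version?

Target frames = source frames × (target rate / source rate) = 345345 × (60000/1001)/(24) = 345345 × 2500/1001 = 862500.

862500 frames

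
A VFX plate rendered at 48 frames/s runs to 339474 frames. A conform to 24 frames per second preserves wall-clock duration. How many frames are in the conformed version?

169737 frames

Target frames = source frames × (target rate / source rate) = 339474 × (24)/(48) = 339474 × 1/2 = 169737.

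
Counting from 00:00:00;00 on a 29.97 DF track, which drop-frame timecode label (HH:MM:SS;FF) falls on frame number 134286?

Each 10-minute DF block holds 10 × 60 × 30 − 9 × 2 = 17982 frames. 134286 ÷ 17982 → 7 full blocks, remainder 8412.
Within the partial block the first minute is 1800 frames and each further minute 1798, so 4 further minute boundaries passed. Total skipped labels = 18 × 7 + 2 × 4 = 134.
Non-drop label index = 134286 + 134 = 134420; at 30 labels/s that is 01:14:40:20, i.e. DF 01:14:40;20.

01:14:40;20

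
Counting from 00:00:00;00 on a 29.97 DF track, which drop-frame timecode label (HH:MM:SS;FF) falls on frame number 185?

Each 10-minute DF block holds 10 × 60 × 30 − 9 × 2 = 17982 frames. 185 ÷ 17982 → 0 full blocks, remainder 185.
Within the partial block the first minute is 1800 frames and each further minute 1798, so 0 further minute boundaries passed. Total skipped labels = 18 × 0 + 2 × 0 = 0.
Non-drop label index = 185 + 0 = 185; at 30 labels/s that is 00:00:06:05, i.e. DF 00:00:06;05.

00:00:06;05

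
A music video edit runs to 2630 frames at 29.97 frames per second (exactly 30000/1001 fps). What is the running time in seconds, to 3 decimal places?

87.754 seconds

Running time = 2630 × 1001/30000 = 263263/3000 s ≈ 87.754 s.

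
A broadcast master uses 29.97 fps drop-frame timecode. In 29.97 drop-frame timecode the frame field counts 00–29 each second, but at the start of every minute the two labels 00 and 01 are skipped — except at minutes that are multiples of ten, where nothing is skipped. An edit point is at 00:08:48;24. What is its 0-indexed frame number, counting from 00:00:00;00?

15848

Complete 10-minute blocks: 0, each 17982 frames → 0.
Remaining 8 whole minutes in the current block: 1800 + 7 × 1798 = 14386 frames.
Within the current minute: 48 × 30 + 24 − 2 = 1462 (labels ;00/;01 skipped at this minute). Total = 0 + 14386 + 1462 = 15848.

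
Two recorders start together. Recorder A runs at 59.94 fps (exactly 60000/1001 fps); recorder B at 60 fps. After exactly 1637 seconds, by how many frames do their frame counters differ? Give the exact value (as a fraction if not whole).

98220/1001 frames

A emits 60000/1001 × 1637 = 98220000/1001 frames; B emits 60 × 1637 = 98220.
Difference = 98220/1001 frames (≈ 98.1219); B is ahead of A.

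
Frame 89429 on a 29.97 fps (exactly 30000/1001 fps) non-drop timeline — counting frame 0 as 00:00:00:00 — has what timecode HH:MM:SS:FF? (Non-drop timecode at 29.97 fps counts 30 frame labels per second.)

00:49:40:29

89429 ÷ 30 = 2980 full seconds, remainder 29 frames.
2980 s = 0 h 49 min 40 s.
Timecode: 00:49:40:29.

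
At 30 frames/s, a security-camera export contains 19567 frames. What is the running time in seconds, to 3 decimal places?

Running time = 19567 × 1/30 = 19567/30 s ≈ 652.233 s.

652.233 seconds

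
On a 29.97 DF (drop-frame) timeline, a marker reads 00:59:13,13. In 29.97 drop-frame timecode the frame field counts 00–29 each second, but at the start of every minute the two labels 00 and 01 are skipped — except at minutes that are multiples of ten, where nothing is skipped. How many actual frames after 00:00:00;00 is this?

106495

As if non-drop at 30 labels/s: (0 × 3600 + 59 × 60 + 13) × 30 + 13 = 106603.
Minute boundaries passed: 59; those not divisible by 10: 59 − 5 = 54; dropped labels = 2 × 54 = 108.
Actual frame index = 106603 − 108 = 106495.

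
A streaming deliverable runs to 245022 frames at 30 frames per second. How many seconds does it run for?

Running time = 245022 / (30) = 8167.4 s.

8167.4 seconds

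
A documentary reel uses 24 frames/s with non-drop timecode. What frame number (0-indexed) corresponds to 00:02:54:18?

frame 4194

Total seconds to the label: (0 × 3600 + 2 × 60 + 54) = 174.
Frame index = 174 × 24 + 18 = 4194.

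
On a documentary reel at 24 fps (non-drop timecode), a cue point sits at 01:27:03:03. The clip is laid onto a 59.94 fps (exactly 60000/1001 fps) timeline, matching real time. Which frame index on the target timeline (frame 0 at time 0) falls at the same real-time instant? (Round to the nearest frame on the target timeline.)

Source frame index: (1×3600 + 27×60 + 3) × 24 + 3 = 125355.
Real time: 125355 / (24) = 41785/8 s.
Target frame: (41785/8) × (60000/1001) = 313387500/1001 ≈ 313074.426 → 313074.

frame 313074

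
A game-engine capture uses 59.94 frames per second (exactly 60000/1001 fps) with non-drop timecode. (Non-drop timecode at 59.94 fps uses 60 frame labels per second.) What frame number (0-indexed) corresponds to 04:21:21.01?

Total seconds to the label: (4 × 3600 + 21 × 60 + 21) = 15681.
Frame index = 15681 × 60 + 1 = 940861.

940861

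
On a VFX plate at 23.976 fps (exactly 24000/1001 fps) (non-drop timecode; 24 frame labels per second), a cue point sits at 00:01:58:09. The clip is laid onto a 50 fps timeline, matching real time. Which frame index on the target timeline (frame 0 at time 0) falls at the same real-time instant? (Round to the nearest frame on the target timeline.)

frame 5925

Source frame index: (0×3600 + 1×60 + 58) × 24 + 9 = 2841.
Real time: 2841 / (24000/1001) = 947947/8000 s.
Target frame: (947947/8000) × (50) = 947947/160 ≈ 5924.669 → 5925.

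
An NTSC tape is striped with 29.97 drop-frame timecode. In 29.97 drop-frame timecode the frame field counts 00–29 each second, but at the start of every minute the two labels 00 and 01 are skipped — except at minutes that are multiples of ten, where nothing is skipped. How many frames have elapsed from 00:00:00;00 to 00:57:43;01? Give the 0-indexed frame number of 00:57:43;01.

Complete 10-minute blocks: 5, each 17982 frames → 89910.
Remaining 7 whole minutes in the current block: 1800 + 6 × 1798 = 12588 frames.
Within the current minute: 43 × 30 + 1 − 2 = 1289 (labels ;00/;01 skipped at this minute). Total = 89910 + 12588 + 1289 = 103787.

103787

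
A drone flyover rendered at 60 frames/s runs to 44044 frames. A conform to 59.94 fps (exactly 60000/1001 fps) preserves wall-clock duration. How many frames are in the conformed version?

44000 frames

Target frames = source frames × (target rate / source rate) = 44044 × (60000/1001)/(60) = 44044 × 1000/1001 = 44000.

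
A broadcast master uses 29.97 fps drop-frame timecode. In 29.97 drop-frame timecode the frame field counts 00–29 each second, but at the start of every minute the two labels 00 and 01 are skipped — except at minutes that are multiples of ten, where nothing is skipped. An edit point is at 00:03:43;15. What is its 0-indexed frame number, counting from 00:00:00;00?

6699

As if non-drop at 30 labels/s: (0 × 3600 + 3 × 60 + 43) × 30 + 15 = 6705.
Minute boundaries passed: 3; those not divisible by 10: 3 − 0 = 3; dropped labels = 2 × 3 = 6.
Actual frame index = 6705 − 6 = 6699.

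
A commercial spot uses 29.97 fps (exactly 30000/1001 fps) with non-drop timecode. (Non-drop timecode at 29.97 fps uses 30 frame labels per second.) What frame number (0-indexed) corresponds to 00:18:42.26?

Total seconds to the label: (0 × 3600 + 18 × 60 + 42) = 1122.
Frame index = 1122 × 30 + 26 = 33686.

33686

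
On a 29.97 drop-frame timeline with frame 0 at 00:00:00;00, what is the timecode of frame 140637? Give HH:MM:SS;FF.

Each 10-minute DF block holds 10 × 60 × 30 − 9 × 2 = 17982 frames. 140637 ÷ 17982 → 7 full blocks, remainder 14763.
Within the partial block the first minute is 1800 frames and each further minute 1798, so 8 further minute boundaries passed. Total skipped labels = 18 × 7 + 2 × 8 = 142.
Non-drop label index = 140637 + 142 = 140779; at 30 labels/s that is 01:18:12:19, i.e. DF 01:18:12;19.

01:18:12;19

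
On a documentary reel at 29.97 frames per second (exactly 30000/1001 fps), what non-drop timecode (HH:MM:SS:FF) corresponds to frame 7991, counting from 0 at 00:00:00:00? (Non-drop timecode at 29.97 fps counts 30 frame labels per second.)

00:04:26:11

7991 ÷ 30 = 266 full seconds, remainder 11 frames.
266 s = 0 h 4 min 26 s.
Timecode: 00:04:26:11.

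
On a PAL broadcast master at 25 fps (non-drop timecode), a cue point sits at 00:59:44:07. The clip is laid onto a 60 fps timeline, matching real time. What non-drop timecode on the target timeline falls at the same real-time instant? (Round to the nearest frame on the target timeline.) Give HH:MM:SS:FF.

Source frame index: (0×3600 + 59×60 + 44) × 25 + 7 = 89607.
Real time: 89607 / (25) = 89607/25 s.
Target frame: (89607/25) × (60) = 1075284/5 ≈ 215056.800 → 215057.
At 60 labels/s: frame 215057 → 00:59:44:17.

00:59:44:17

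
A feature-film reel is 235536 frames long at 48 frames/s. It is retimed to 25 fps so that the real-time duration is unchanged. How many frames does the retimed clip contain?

Target frames = source frames × (target rate / source rate) = 235536 × (25)/(48) = 235536 × 25/48 = 122675.

122675 frames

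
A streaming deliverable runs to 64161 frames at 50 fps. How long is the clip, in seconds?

Running time = 64161 / (50) = 1283.22 s.

1283.22 seconds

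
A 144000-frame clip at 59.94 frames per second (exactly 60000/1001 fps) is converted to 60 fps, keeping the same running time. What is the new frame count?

Target frames = source frames × (target rate / source rate) = 144000 × (60)/(60000/1001) = 144000 × 1001/1000 = 144144.

144144 frames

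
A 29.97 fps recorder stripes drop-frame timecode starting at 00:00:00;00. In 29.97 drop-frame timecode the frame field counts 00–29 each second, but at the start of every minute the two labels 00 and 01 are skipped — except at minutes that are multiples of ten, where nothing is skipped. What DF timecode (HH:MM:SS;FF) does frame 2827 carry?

Ten DF minutes hold 17982 frames, so frame 2827 lies in block 0 (frames 0–17981) with 2827 frames into that block.
The block's first minute is 1800 frames and the rest 1798 each; 2827 frames reaches minute 1, so 0 × 18 + 1 × 2 = 2 labels have been skipped so far.
Adding those back, label number 2827 + 2 = 2829 at 30 labels/s is 94 s + 9 f = 0 h 1 min 34 s frame 9, i.e. 00:01:34;09.

00:01:34;09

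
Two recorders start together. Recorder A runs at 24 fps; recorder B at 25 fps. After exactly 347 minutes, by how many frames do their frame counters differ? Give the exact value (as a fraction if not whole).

347 min = 20820 s.
A emits 24 × 20820 = 499680 frames; B emits 25 × 20820 = 520500.
Difference = 20820 frames; B is ahead of A.

20820 frames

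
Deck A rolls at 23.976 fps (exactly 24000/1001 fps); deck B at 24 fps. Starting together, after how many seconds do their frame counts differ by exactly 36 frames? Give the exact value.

1501.5 seconds

The gap grows by |24 − 24000/1001| = 24/1001 frames per second.
Time for a 36-frame gap: 36 ÷ (24/1001) = 1501.5 s.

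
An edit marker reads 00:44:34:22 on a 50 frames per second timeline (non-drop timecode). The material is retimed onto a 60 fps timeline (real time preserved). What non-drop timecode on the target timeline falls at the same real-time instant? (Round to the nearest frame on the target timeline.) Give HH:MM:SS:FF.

Source frame index: (0×3600 + 44×60 + 34) × 50 + 22 = 133722.
Real time: 133722 / (50) = 66861/25 s.
Target frame: (66861/25) × (60) = 802332/5 ≈ 160466.400 → 160466.
At 60 labels/s: frame 160466 → 00:44:34:26.

00:44:34:26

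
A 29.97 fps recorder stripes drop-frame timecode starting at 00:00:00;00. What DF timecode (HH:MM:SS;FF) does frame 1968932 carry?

Ten DF minutes hold 17982 frames, so frame 1968932 lies in block 109 (frames 1960038–1978019) with 8894 frames into that block.
The block's first minute is 1800 frames and the rest 1798 each; 8894 frames reaches minute 4, so 109 × 18 + 4 × 2 = 1970 labels have been skipped so far.
Adding those back, label number 1968932 + 1970 = 1970902 at 30 labels/s is 65696 s + 22 f = 18 h 14 min 56 s frame 22, i.e. 18:14:56;22.

18:14:56;22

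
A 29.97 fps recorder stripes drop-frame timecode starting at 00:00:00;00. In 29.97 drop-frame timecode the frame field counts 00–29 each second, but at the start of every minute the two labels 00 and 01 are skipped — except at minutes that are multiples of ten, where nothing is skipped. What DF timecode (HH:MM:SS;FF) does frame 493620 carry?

04:34:30;14

Ten DF minutes hold 17982 frames, so frame 493620 lies in block 27 (frames 485514–503495) with 8106 frames into that block.
The block's first minute is 1800 frames and the rest 1798 each; 8106 frames reaches minute 4, so 27 × 18 + 4 × 2 = 494 labels have been skipped so far.
Adding those back, label number 493620 + 494 = 494114 at 30 labels/s is 16470 s + 14 f = 4 h 34 min 30 s frame 14, i.e. 04:34:30;14.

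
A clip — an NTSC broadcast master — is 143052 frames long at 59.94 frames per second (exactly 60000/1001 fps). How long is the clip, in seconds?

Running time = 143052 / (60000/1001) = 2386.5842 s.

2386.5842 seconds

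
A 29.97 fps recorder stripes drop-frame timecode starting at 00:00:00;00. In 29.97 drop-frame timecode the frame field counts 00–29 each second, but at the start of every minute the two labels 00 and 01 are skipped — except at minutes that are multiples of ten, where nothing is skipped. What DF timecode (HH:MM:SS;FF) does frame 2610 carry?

Ten DF minutes hold 17982 frames, so frame 2610 lies in block 0 (frames 0–17981) with 2610 frames into that block.
The block's first minute is 1800 frames and the rest 1798 each; 2610 frames reaches minute 1, so 0 × 18 + 1 × 2 = 2 labels have been skipped so far.
Adding those back, label number 2610 + 2 = 2612 at 30 labels/s is 87 s + 2 f = 0 h 1 min 27 s frame 2, i.e. 00:01:27;02.

00:01:27;02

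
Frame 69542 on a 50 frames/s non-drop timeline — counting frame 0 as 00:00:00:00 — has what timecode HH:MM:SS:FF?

00:23:10:42

69542 ÷ 50 = 1390 full seconds, remainder 42 frames.
1390 s = 0 h 23 min 10 s.
Timecode: 00:23:10:42.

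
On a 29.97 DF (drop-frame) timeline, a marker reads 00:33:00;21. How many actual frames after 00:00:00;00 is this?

As if non-drop at 30 labels/s: (0 × 3600 + 33 × 60 + 0) × 30 + 21 = 59421.
Minute boundaries passed: 33; those not divisible by 10: 33 − 3 = 30; dropped labels = 2 × 30 = 60.
Actual frame index = 59421 − 60 = 59361.

59361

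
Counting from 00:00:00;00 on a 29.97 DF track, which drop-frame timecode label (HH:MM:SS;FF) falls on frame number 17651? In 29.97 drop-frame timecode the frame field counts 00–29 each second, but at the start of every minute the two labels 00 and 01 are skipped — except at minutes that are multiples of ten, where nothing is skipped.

Ten DF minutes hold 17982 frames, so frame 17651 lies in block 0 (frames 0–17981) with 17651 frames into that block.
The block's first minute is 1800 frames and the rest 1798 each; 17651 frames reaches minute 9, so 0 × 18 + 9 × 2 = 18 labels have been skipped so far.
Adding those back, label number 17651 + 18 = 17669 at 30 labels/s is 588 s + 29 f = 0 h 9 min 48 s frame 29, i.e. 00:09:48;29.

00:09:48;29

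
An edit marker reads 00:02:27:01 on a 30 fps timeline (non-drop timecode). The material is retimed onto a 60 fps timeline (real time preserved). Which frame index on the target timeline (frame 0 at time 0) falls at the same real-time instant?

frame 8822

Source frame index: (0×3600 + 2×60 + 27) × 30 + 1 = 4411.
Real time: 4411 / (30) = 4411/30 s.
Target frame: (4411/30) × (60) = 8822.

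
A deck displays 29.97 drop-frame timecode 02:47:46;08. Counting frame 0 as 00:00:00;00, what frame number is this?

301686

Complete 10-minute blocks: 16, each 17982 frames → 287712.
Remaining 7 whole minutes in the current block: 1800 + 6 × 1798 = 12588 frames.
Within the current minute: 46 × 30 + 8 − 2 = 1386 (labels ;00/;01 skipped at this minute). Total = 287712 + 12588 + 1386 = 301686.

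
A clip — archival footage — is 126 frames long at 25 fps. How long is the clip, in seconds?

5.04 seconds

Running time = 126 / (25) = 5.04 s.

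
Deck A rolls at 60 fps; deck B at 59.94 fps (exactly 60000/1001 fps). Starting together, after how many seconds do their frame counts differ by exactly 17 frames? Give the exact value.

The gap grows by |60000/1001 − 60| = 60/1001 frames per second.
Time for a 17-frame gap: 17 ÷ (60/1001) = 17017/60 s.

17017/60 seconds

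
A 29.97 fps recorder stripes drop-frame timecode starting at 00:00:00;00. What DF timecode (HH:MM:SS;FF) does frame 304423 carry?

02:49:17;19

Each 10-minute DF block holds 10 × 60 × 30 − 9 × 2 = 17982 frames. 304423 ÷ 17982 → 16 full blocks, remainder 16711.
Within the partial block the first minute is 1800 frames and each further minute 1798, so 9 further minute boundaries passed. Total skipped labels = 18 × 16 + 2 × 9 = 306.
Non-drop label index = 304423 + 306 = 304729; at 30 labels/s that is 02:49:17:19, i.e. DF 02:49:17;19.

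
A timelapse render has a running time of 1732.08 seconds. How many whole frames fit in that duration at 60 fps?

103924 frames

Frames = 1732.08 × 60 = 519624/5 ≈ 103924.8000.
Complete frames: 103924.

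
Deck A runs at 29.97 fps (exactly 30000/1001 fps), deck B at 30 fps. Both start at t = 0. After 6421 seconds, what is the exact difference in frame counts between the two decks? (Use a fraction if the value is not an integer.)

192630/1001 frames

A emits 30000/1001 × 6421 = 192630000/1001 frames; B emits 30 × 6421 = 192630.
Difference = 192630/1001 frames (≈ 192.4376); B is ahead of A.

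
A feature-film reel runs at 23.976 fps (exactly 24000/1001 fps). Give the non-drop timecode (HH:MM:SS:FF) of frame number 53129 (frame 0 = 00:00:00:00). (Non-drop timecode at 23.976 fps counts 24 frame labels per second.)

53129 ÷ 24 = 2213 full seconds, remainder 17 frames.
2213 s = 0 h 36 min 53 s.
Timecode: 00:36:53:17.

00:36:53:17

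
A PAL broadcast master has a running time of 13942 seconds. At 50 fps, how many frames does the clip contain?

697100 frames

Frames = 13942 × 50 = 697100.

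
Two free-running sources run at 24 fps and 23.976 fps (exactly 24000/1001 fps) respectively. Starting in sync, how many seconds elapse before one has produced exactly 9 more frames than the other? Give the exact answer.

375.375 seconds

The gap grows by |24000/1001 − 24| = 24/1001 frames per second.
Time for a 9-frame gap: 9 ÷ (24/1001) = 375.375 s.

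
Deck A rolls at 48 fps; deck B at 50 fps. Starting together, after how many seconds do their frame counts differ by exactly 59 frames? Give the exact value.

29.5 seconds

The gap grows by |50 − 48| = 2 frames per second.
Time for a 59-frame gap: 59 ÷ (2) = 29.5 s.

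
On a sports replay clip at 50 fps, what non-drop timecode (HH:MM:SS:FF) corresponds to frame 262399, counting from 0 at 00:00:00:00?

262399 ÷ 50 = 5247 full seconds, remainder 49 frames.
5247 s = 1 h 27 min 27 s.
Timecode: 01:27:27:49.

01:27:27:49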